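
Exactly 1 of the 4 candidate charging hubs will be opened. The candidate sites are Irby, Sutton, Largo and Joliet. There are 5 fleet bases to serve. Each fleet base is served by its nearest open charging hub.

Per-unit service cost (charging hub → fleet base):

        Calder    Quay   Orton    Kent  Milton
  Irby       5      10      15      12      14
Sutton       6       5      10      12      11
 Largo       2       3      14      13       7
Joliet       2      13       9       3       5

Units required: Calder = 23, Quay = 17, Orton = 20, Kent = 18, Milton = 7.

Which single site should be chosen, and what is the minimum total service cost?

Choose Joliet only; total service cost 536.

With exactly 1 open, each fleet base uses its cheapest among the chosen.
{Joliet}: Calder→Joliet 2·23=46, Quay→Joliet 13·17=221, Orton→Joliet 9·20=180, Kent→Joliet 3·18=54, Milton→Joliet 5·7=35. Service cost 536.
{Largo}: service cost 660
{Sutton}: service cost 716
Among all 4 size-1 choices, {Joliet} is lowest.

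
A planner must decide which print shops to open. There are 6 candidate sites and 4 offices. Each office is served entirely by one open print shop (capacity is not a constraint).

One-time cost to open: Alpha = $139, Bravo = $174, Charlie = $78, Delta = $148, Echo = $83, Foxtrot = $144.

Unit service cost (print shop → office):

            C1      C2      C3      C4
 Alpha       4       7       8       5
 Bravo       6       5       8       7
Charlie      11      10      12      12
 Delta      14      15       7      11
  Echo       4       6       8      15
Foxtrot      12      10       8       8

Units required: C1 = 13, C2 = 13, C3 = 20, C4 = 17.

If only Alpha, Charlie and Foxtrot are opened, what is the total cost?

Total cost: 749

Each office is assigned to its cheapest site among the open ones.
{Alpha, Charlie, Foxtrot}: C1→Alpha 4·13=52, C2→Alpha 7·13=91, C3→Alpha 8·20=160, C4→Alpha 5·17=85. Service 388; fixed 361; total 749.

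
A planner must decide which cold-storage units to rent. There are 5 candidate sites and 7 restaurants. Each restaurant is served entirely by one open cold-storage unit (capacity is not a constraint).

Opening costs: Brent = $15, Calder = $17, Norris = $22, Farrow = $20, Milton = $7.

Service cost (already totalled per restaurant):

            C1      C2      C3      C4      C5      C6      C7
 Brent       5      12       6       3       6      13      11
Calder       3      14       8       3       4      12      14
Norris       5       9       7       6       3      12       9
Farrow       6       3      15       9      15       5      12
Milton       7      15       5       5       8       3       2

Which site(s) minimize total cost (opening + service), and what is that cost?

Open Milton only; minimum total cost 52.

For any fixed open set, each restaurant goes to its cheapest open site; total = fixed + service.
{Milton}: C1→Milton 7, C2→Milton 15, C3→Milton 5, C4→Milton 5, C5→Milton 8, C6→Milton 3, C7→Milton 2. Service 45; fixed 7; total 52.
{Brent, Milton}: C1→Brent 5, C2→Brent 12, C3→Milton 5, C4→Brent 3, C5→Brent 6, C6→Milton 3, C7→Milton 2. Service 36; fixed 22; total 58.
{Calder, Milton}: service 34 + fixed 24 = 58
{Brent, Calder, Norris, Farrow, Milton}: C1→Calder 3, C2→Farrow 3, C3→Milton 5, C4→Brent 3, C5→Norris 3, C6→Milton 3, C7→Milton 2. Service 22; fixed 81; total 103.
No other subset beats 52.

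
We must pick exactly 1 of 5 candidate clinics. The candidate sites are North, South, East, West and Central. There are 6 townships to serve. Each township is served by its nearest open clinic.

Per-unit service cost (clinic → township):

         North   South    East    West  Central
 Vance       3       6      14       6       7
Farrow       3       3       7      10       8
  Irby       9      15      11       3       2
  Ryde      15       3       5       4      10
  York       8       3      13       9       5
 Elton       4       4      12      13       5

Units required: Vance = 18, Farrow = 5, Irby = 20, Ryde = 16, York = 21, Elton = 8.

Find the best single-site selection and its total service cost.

With exactly 1 open, each township uses its cheapest among the chosen.
{Central}: Vance→Central 7·18=126, Farrow→Central 8·5=40, Irby→Central 2·20=40, Ryde→Central 10·16=160, York→Central 5·21=105, Elton→Central 5·8=40. Service cost 511.
{South}: service cost 566
{West}: service cost 575
Among all 5 size-1 choices, {Central} is lowest.

Choose Central only; total service cost 511.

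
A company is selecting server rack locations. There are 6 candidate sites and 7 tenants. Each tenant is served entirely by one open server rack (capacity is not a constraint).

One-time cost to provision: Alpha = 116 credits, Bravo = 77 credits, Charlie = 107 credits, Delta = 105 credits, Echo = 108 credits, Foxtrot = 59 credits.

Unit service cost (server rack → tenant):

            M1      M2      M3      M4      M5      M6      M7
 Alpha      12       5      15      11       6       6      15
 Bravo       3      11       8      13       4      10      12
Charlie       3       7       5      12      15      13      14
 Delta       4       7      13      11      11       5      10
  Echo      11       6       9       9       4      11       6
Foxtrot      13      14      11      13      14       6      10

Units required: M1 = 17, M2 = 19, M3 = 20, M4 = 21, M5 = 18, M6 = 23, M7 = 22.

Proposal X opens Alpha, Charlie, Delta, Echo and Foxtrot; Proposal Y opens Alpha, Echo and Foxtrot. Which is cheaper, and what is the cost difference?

Proposal X: {Alpha, Charlie, Delta, Echo, Foxtrot}: M1→Charlie 3·17=51, M2→Alpha 5·19=95, M3→Charlie 5·20=100, M4→Echo 9·21=189, M5→Echo 4·18=72, M6→Delta 5·23=115, M7→Echo 6·22=132. Service 754; fixed 495; total 1249.
Proposal Y: {Alpha, Echo, Foxtrot}: M1→Echo 11·17=187, M2→Alpha 5·19=95, M3→Echo 9·20=180, M4→Echo 9·21=189, M5→Echo 4·18=72, M6→Alpha 6·23=138, M7→Echo 6·22=132. Service 993; fixed 283; total 1276.
Difference: |1249 − 1276| = 27.

Proposal X is cheaper by 27.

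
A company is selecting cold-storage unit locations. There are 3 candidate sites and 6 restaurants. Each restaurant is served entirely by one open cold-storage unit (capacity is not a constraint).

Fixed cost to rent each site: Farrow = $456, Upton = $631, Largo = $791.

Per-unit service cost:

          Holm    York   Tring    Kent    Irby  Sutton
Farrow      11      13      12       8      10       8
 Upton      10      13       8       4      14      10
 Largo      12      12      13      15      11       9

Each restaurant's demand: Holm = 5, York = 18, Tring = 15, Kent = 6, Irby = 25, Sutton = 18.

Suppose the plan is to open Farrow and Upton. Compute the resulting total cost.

Each restaurant is assigned to its cheapest site among the open ones.
{Farrow, Upton}: Holm→Upton 10·5=50, York→Farrow 13·18=234, Tring→Upton 8·15=120, Kent→Upton 4·6=24, Irby→Farrow 10·25=250, Sutton→Farrow 8·18=144. Service 822; fixed 1087; total 1909.

Total cost: 1909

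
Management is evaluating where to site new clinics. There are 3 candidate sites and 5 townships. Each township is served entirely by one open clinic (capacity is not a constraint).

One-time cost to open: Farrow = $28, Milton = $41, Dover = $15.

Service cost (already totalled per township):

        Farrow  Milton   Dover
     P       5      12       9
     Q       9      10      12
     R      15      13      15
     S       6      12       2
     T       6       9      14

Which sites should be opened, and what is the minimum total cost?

Open Dover only; minimum total cost 67.

For any fixed open set, each township goes to its cheapest open site; total = fixed + service.
{Dover}: P→Dover 9, Q→Dover 12, R→Dover 15, S→Dover 2, T→Dover 14. Service 52; fixed 15; total 67.
{Farrow}: service 41 + fixed 28 = 69
{Farrow, Dover}: P→Farrow 5, Q→Farrow 9, R→Farrow 15, S→Dover 2, T→Farrow 6. Service 37; fixed 43; total 80.
{Farrow, Milton, Dover}: service 35 + fixed 84 = 119
No other subset beats 67.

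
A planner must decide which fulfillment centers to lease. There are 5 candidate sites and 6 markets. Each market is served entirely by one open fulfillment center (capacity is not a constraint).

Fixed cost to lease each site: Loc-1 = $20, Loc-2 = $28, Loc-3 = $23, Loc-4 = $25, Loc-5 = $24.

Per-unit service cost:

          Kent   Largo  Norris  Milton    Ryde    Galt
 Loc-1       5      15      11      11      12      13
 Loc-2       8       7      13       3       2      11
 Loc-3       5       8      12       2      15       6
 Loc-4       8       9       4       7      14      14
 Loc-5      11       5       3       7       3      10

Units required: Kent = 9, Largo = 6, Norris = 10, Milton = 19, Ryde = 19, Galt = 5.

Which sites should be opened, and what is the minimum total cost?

For any fixed open set, each market goes to its cheapest open site; total = fixed + service.
{Loc-3, Loc-5}: Kent→Loc-3 5·9=45, Largo→Loc-5 5·6=30, Norris→Loc-5 3·10=30, Milton→Loc-3 2·19=38, Ryde→Loc-5 3·19=57, Galt→Loc-3 6·5=30. Service 230; fixed 47; total 277.
{Loc-2, Loc-3, Loc-5}: service 211 + fixed 75 = 286
{Loc-1, Loc-3, Loc-5}: service 230 + fixed 67 = 297
{Loc-1, Loc-2, Loc-3, Loc-4, Loc-5}: service 211 + fixed 120 = 331
No other subset beats 277.

Open Loc-3 and Loc-5; minimum total cost 277.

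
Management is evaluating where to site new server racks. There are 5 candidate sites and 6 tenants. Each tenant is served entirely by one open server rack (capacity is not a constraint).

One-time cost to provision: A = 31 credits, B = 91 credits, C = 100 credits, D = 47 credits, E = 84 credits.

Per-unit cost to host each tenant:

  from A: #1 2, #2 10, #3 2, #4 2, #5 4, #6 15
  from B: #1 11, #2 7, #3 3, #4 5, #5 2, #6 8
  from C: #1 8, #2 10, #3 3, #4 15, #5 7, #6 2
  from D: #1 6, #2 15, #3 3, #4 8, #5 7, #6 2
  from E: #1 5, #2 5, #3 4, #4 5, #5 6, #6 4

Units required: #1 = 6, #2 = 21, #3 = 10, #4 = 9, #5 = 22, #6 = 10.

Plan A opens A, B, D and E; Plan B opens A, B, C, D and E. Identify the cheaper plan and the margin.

Plan A is cheaper by 100.

Plan A: {A, B, D, E}: #1→A 2·6=12, #2→E 5·21=105, #3→A 2·10=20, #4→A 2·9=18, #5→B 2·22=44, #6→D 2·10=20. Service 219; fixed 253; total 472.
Plan B: {A, B, C, D, E}: #1→A 2·6=12, #2→E 5·21=105, #3→A 2·10=20, #4→A 2·9=18, #5→B 2·22=44, #6→C 2·10=20. Service 219; fixed 353; total 572.
Difference: |472 − 572| = 100.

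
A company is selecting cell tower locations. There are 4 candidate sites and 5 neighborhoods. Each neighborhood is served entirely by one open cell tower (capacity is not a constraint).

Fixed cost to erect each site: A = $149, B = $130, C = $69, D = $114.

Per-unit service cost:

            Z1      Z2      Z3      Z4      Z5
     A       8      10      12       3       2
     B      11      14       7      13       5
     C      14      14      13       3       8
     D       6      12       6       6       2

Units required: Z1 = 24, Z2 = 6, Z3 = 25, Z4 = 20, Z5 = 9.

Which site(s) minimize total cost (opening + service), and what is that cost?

Open D only; minimum total cost 618.

For any fixed open set, each neighborhood goes to its cheapest open site; total = fixed + service.
{D}: Z1→D 6·24=144, Z2→D 12·6=72, Z3→D 6·25=150, Z4→D 6·20=120, Z5→D 2·9=18. Service 504; fixed 114; total 618.
{C, D}: service 444 + fixed 183 = 627
{A, D}: service 432 + fixed 263 = 695
{A, B, C, D}: service 432 + fixed 462 = 894
No other subset beats 618.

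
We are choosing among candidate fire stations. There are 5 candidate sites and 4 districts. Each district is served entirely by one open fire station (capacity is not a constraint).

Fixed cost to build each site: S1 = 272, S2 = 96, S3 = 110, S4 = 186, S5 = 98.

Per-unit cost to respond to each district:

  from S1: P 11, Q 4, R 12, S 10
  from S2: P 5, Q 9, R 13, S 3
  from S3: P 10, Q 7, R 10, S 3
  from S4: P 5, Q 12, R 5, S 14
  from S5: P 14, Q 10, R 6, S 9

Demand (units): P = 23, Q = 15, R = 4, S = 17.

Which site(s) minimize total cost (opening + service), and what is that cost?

Open S2 only; minimum total cost 449.

For any fixed open set, each district goes to its cheapest open site; total = fixed + service.
{S2}: P→S2 5·23=115, Q→S2 9·15=135, R→S2 13·4=52, S→S2 3·17=51. Service 353; fixed 96; total 449.
{S2, S3}: service 311 + fixed 206 = 517
{S2, S5}: P→S2 5·23=115, Q→S2 9·15=135, R→S5 6·4=24, S→S2 3·17=51. Service 325; fixed 194; total 519.
{S1, S2, S3, S4, S5}: service 246 + fixed 762 = 1008
No other subset beats 449.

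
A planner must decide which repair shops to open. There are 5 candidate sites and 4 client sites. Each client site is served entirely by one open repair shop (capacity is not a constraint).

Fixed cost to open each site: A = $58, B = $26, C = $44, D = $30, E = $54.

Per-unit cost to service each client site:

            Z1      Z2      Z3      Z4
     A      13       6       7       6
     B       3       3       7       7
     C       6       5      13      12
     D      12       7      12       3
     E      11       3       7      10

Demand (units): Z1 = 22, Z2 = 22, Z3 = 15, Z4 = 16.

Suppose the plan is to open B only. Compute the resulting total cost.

Each client site is assigned to its cheapest site among the open ones.
{B}: Z1→B 3·22=66, Z2→B 3·22=66, Z3→B 7·15=105, Z4→B 7·16=112. Service 349; fixed 26; total 375.

Total cost: 375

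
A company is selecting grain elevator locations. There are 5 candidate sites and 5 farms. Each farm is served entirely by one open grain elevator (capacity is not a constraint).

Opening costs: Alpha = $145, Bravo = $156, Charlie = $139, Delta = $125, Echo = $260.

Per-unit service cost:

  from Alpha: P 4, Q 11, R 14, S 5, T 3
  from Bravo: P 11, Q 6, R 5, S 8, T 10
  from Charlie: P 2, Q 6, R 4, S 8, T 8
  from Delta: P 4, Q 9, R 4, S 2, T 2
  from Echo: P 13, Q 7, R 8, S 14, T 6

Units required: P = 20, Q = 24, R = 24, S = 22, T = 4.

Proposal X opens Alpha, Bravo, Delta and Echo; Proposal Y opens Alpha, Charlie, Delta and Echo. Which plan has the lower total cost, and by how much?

Proposal Y is cheaper by 57.

Proposal X: {Alpha, Bravo, Delta, Echo}: P→Alpha 4·20=80, Q→Bravo 6·24=144, R→Delta 4·24=96, S→Delta 2·22=44, T→Delta 2·4=8. Service 372; fixed 686; total 1058.
Proposal Y: {Alpha, Charlie, Delta, Echo}: P→Charlie 2·20=40, Q→Charlie 6·24=144, R→Charlie 4·24=96, S→Delta 2·22=44, T→Delta 2·4=8. Service 332; fixed 669; total 1001.
Difference: |1058 − 1001| = 57.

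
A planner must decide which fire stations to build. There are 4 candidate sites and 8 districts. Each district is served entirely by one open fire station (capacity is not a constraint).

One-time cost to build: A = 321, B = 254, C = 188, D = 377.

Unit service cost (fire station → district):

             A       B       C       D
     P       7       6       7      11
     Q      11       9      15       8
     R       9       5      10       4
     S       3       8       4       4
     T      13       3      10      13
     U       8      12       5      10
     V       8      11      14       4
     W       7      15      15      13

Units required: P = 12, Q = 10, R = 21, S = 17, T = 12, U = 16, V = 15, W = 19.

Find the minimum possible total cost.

Minimum total cost: 1292

For any fixed open set, each district goes to its cheapest open site; total = fixed + service.
{A}: P→A 7·12=84, Q→A 11·10=110, R→A 9·21=189, S→A 3·17=51, T→A 13·12=156, U→A 8·16=128, V→A 8·15=120, W→A 7·19=133. Service 971; fixed 321; total 1292.
{A, B}: service 735 + fixed 575 = 1310
{B}: service 1081 + fixed 254 = 1335
{A, B, C, D}: service 596 + fixed 1140 = 1736
No other subset beats 1292.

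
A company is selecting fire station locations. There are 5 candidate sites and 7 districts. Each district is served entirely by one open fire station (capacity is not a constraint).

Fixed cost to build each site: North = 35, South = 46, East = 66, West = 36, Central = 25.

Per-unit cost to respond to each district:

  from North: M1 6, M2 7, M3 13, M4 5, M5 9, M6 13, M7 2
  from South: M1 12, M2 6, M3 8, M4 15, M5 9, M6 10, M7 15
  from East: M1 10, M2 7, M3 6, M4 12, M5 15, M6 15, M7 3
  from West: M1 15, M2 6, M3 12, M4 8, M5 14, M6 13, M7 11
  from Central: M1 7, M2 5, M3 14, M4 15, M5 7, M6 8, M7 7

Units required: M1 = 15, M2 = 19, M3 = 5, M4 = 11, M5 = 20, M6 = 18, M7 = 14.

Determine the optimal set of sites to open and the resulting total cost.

Open North and Central; minimum total cost 677.

For any fixed open set, each district goes to its cheapest open site; total = fixed + service.
{North, Central}: M1→North 6·15=90, M2→Central 5·19=95, M3→North 13·5=65, M4→North 5·11=55, M5→Central 7·20=140, M6→Central 8·18=144, M7→North 2·14=28. Service 617; fixed 60; total 677.
{North, South, Central}: service 592 + fixed 106 = 698
{North, East, Central}: service 582 + fixed 126 = 708
{North, South, East, West, Central}: service 582 + fixed 208 = 790
No other subset beats 677.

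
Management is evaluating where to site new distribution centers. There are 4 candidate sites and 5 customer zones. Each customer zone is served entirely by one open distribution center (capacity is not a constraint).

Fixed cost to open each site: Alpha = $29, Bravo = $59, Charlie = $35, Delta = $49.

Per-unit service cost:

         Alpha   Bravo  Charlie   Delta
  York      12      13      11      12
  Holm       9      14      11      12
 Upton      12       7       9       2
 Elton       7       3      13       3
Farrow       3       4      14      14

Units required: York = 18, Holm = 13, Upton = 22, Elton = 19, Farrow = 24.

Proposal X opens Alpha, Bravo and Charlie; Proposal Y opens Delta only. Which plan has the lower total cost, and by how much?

Proposal X: {Alpha, Bravo, Charlie}: York→Charlie 11·18=198, Holm→Alpha 9·13=117, Upton→Bravo 7·22=154, Elton→Bravo 3·19=57, Farrow→Alpha 3·24=72. Service 598; fixed 123; total 721.
Proposal Y: {Delta}: York→Delta 12·18=216, Holm→Delta 12·13=156, Upton→Delta 2·22=44, Elton→Delta 3·19=57, Farrow→Delta 14·24=336. Service 809; fixed 49; total 858.
Difference: |721 − 858| = 137.

Proposal X is cheaper by 137.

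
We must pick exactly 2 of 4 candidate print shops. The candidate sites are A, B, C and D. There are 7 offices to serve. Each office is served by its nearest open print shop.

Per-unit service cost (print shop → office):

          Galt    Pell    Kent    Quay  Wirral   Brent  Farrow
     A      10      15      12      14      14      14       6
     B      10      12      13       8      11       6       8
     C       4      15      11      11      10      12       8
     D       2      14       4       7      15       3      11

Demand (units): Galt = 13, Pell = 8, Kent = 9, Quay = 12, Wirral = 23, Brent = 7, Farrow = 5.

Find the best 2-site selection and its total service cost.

Choose C and D; total service cost 549.

With exactly 2 open, each office uses its cheapest among the chosen.
{C, D}: Galt→D 2·13=26, Pell→D 14·8=112, Kent→D 4·9=36, Quay→D 7·12=84, Wirral→C 10·23=230, Brent→D 3·7=21, Farrow→C 8·5=40. Service cost 549.
{B, D}: service cost 556
{A, D}: service cost 631
Among all 6 size-2 choices, {C, D} is lowest.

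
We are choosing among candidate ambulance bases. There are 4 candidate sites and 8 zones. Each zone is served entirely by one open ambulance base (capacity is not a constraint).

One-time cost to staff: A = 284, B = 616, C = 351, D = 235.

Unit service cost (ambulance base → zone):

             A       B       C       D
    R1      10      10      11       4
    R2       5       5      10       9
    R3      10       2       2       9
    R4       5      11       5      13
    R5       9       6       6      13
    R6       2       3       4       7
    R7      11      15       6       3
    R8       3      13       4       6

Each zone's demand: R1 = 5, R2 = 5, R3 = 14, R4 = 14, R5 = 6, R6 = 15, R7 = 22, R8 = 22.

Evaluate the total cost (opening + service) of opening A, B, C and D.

Each zone is assigned to its cheapest site among the open ones.
{A, B, C, D}: R1→D 4·5=20, R2→A 5·5=25, R3→B 2·14=28, R4→A 5·14=70, R5→B 6·6=36, R6→A 2·15=30, R7→D 3·22=66, R8→A 3·22=66. Service 341; fixed 1486; total 1827.

Total cost: 1827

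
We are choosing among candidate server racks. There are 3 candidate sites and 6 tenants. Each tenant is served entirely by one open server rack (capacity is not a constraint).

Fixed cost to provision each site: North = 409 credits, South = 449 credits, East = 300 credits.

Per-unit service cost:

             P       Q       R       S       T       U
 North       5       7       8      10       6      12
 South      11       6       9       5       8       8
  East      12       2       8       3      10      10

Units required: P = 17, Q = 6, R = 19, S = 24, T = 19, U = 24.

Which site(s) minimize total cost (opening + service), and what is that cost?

For any fixed open set, each tenant goes to its cheapest open site; total = fixed + service.
{East}: P→East 12·17=204, Q→East 2·6=12, R→East 8·19=152, S→East 3·24=72, T→East 10·19=190, U→East 10·24=240. Service 870; fixed 300; total 1170.
{South}: P→South 11·17=187, Q→South 6·6=36, R→South 9·19=171, S→South 5·24=120, T→South 8·19=152, U→South 8·24=192. Service 858; fixed 449; total 1307.
{North}: service 921 + fixed 409 = 1330
{North, South, East}: service 627 + fixed 1158 = 1785
No other subset beats 1170.

Open East only; minimum total cost 1170.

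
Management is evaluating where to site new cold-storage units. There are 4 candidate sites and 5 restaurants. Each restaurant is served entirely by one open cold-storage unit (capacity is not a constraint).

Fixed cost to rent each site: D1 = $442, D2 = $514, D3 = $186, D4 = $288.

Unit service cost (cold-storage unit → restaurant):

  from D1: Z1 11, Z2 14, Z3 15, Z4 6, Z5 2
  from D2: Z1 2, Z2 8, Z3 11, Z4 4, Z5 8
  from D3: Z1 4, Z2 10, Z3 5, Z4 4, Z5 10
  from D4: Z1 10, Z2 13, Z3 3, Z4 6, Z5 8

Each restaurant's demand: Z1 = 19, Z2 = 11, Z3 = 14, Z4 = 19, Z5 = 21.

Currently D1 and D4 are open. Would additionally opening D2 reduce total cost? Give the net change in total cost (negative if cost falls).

Current service cost with {D1, D4}: 531.
Adding D2: each restaurant re-picks its cheapest; new service cost 286, saving 245.
Extra fixed cost: 514. Net change = 514 − 245 = 269.
(Totals: 1261 → 1530.)

No — net change +269 (cost rises by 269).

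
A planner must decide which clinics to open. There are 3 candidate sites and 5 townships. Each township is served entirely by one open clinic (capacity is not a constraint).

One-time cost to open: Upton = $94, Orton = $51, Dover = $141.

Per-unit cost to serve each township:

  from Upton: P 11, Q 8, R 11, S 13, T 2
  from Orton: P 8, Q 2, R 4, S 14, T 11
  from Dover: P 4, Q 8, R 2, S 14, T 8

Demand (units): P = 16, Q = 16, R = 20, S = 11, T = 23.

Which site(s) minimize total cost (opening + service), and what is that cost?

Open Upton and Orton; minimum total cost 574.

For any fixed open set, each township goes to its cheapest open site; total = fixed + service.
{Upton, Orton}: P→Orton 8·16=128, Q→Orton 2·16=32, R→Orton 4·20=80, S→Upton 13·11=143, T→Upton 2·23=46. Service 429; fixed 145; total 574.
{Upton, Orton, Dover}: P→Dover 4·16=64, Q→Orton 2·16=32, R→Dover 2·20=40, S→Upton 13·11=143, T→Upton 2·23=46. Service 325; fixed 286; total 611.
{Upton, Dover}: service 421 + fixed 235 = 656
{Orton}: P→Orton 8·16=128, Q→Orton 2·16=32, R→Orton 4·20=80, S→Orton 14·11=154, T→Orton 11·23=253. Service 647; fixed 51; total 698.
(All 7 nonempty subsets were checked; Upton and Orton is lowest.)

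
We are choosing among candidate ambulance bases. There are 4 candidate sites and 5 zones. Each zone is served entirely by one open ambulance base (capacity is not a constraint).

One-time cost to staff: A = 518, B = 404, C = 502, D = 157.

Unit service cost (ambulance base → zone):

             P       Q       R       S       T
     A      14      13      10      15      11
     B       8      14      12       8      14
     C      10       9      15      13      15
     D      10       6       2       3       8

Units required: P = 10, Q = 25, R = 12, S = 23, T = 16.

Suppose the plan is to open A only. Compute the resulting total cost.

Each zone is assigned to its cheapest site among the open ones.
{A}: P→A 14·10=140, Q→A 13·25=325, R→A 10·12=120, S→A 15·23=345, T→A 11·16=176. Service 1106; fixed 518; total 1624.

Total cost: 1624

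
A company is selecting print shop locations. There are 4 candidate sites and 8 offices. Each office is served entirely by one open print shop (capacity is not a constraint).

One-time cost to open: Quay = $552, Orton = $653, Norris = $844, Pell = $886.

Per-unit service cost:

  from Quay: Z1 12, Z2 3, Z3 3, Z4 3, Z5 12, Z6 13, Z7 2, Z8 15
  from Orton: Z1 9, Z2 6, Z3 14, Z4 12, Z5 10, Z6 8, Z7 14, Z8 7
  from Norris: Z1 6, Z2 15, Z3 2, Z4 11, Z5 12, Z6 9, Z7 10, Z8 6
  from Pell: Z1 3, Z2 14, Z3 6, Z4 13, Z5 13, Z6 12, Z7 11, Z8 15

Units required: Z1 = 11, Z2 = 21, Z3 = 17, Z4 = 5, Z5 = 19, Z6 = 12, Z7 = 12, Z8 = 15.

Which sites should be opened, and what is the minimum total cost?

Open Quay only; minimum total cost 1446.

For any fixed open set, each office goes to its cheapest open site; total = fixed + service.
{Quay}: Z1→Quay 12·11=132, Z2→Quay 3·21=63, Z3→Quay 3·17=51, Z4→Quay 3·5=15, Z5→Quay 12·19=228, Z6→Quay 13·12=156, Z7→Quay 2·12=24, Z8→Quay 15·15=225. Service 894; fixed 552; total 1446.
{Orton}: Z1→Orton 9·11=99, Z2→Orton 6·21=126, Z3→Orton 14·17=238, Z4→Orton 12·5=60, Z5→Orton 10·19=190, Z6→Orton 8·12=96, Z7→Orton 14·12=168, Z8→Orton 7·15=105. Service 1082; fixed 653; total 1735.
{Quay, Orton}: service 643 + fixed 1205 = 1848
{Quay, Orton, Norris, Pell}: service 545 + fixed 2935 = 3480
No other subset beats 1446.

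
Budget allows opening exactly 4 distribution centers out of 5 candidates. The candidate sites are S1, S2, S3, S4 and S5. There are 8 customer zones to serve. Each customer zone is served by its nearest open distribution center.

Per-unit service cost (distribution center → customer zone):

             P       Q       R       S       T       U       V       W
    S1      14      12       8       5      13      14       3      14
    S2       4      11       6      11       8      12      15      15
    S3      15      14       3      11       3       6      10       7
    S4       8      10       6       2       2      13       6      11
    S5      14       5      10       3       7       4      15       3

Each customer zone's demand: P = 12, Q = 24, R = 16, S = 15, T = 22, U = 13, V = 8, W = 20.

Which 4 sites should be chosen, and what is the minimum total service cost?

Choose S2, S3, S4 and S5; total service cost 450.

With exactly 4 open, each customer zone uses its cheapest among the chosen.
{S2, S3, S4, S5}: P→S2 4·12=48, Q→S5 5·24=120, R→S3 3·16=48, S→S4 2·15=30, T→S4 2·22=44, U→S5 4·13=52, V→S4 6·8=48, W→S5 3·20=60. Service cost 450.
{S1, S2, S3, S5}: service cost 463
{S1, S2, S4, S5}: service cost 474
Among all 5 size-4 choices, {S2, S3, S4, S5} is lowest.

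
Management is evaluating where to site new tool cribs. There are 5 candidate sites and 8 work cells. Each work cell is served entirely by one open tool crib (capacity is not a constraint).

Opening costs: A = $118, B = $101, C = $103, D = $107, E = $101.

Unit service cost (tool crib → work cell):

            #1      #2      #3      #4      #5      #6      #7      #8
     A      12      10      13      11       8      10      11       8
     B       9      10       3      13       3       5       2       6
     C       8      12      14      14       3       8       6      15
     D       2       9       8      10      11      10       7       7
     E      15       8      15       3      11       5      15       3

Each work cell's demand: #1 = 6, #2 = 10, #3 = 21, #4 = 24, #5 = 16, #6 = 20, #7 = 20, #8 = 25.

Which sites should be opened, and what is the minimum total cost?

For any fixed open set, each work cell goes to its cheapest open site; total = fixed + service.
{B, E}: #1→B 9·6=54, #2→E 8·10=80, #3→B 3·21=63, #4→E 3·24=72, #5→B 3·16=48, #6→B 5·20=100, #7→B 2·20=40, #8→E 3·25=75. Service 532; fixed 202; total 734.
{B, D, E}: service 490 + fixed 309 = 799
{B, C, E}: #1→C 8·6=48, #2→E 8·10=80, #3→B 3·21=63, #4→E 3·24=72, #5→B 3·16=48, #6→B 5·20=100, #7→B 2·20=40, #8→E 3·25=75. Service 526; fixed 305; total 831.
{A, B, C, D, E}: service 490 + fixed 530 = 1020
No other subset beats 734.

Open B and E; minimum total cost 734.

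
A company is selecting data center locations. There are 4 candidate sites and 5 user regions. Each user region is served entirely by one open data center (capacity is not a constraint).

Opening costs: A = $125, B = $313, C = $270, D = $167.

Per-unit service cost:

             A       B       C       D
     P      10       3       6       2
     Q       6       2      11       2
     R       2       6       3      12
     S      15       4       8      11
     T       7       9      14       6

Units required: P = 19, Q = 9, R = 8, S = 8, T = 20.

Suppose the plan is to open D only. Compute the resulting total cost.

Each user region is assigned to its cheapest site among the open ones.
{D}: P→D 2·19=38, Q→D 2·9=18, R→D 12·8=96, S→D 11·8=88, T→D 6·20=120. Service 360; fixed 167; total 527.

Total cost: 527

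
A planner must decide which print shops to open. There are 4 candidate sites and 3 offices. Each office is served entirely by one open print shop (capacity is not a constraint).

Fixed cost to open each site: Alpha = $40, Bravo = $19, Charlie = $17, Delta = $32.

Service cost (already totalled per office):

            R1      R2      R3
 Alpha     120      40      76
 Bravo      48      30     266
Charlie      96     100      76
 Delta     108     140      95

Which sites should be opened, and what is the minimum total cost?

For any fixed open set, each office goes to its cheapest open site; total = fixed + service.
{Bravo, Charlie}: R1→Bravo 48, R2→Bravo 30, R3→Charlie 76. Service 154; fixed 36; total 190.
{Alpha, Bravo}: R1→Bravo 48, R2→Bravo 30, R3→Alpha 76. Service 154; fixed 59; total 213.
{Bravo, Charlie, Delta}: service 154 + fixed 68 = 222
{Alpha, Bravo, Charlie, Delta}: service 154 + fixed 108 = 262
No other subset beats 190.

Open Bravo and Charlie; minimum total cost 190.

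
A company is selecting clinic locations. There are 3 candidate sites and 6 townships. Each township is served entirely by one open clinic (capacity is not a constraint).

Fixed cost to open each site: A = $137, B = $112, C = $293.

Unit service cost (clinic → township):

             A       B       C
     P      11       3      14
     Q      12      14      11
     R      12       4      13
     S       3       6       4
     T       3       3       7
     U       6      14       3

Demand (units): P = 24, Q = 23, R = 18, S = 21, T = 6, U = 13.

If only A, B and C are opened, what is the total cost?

Total cost: 1059

Each township is assigned to its cheapest site among the open ones.
{A, B, C}: P→B 3·24=72, Q→C 11·23=253, R→B 4·18=72, S→A 3·21=63, T→A 3·6=18, U→C 3·13=39. Service 517; fixed 542; total 1059.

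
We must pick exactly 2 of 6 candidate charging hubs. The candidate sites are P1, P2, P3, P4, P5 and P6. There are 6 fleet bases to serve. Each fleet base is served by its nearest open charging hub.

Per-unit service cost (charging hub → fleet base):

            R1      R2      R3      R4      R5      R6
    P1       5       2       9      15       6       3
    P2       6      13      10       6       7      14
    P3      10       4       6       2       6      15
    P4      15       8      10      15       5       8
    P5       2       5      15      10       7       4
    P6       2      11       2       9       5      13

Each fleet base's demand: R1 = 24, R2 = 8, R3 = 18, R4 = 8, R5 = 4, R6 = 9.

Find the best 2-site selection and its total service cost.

With exactly 2 open, each fleet base uses its cheapest among the chosen.
{P1, P6}: R1→P6 2·24=48, R2→P1 2·8=16, R3→P6 2·18=36, R4→P6 9·8=72, R5→P6 5·4=20, R6→P1 3·9=27. Service cost 219.
{P5, P6}: service cost 252
{P3, P5}: service cost 264
Among all 15 size-2 choices, {P1, P6} is lowest.

Choose P1 and P6; total service cost 219.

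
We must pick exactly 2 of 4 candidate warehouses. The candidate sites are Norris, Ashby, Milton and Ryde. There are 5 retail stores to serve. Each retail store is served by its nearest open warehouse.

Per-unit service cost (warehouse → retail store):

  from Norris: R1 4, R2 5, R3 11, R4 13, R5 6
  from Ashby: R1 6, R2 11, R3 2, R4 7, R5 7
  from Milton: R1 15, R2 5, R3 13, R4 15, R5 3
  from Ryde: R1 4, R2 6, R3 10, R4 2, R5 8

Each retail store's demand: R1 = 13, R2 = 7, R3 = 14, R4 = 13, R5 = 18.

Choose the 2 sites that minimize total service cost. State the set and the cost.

With exactly 2 open, each retail store uses its cheapest among the chosen.
{Ashby, Ryde}: R1→Ryde 4·13=52, R2→Ryde 6·7=42, R3→Ashby 2·14=28, R4→Ryde 2·13=26, R5→Ashby 7·18=126. Service cost 274.
{Ashby, Milton}: service cost 286
{Milton, Ryde}: service cost 307
Among all 6 size-2 choices, {Ashby, Ryde} is lowest.

Choose Ashby and Ryde; total service cost 274.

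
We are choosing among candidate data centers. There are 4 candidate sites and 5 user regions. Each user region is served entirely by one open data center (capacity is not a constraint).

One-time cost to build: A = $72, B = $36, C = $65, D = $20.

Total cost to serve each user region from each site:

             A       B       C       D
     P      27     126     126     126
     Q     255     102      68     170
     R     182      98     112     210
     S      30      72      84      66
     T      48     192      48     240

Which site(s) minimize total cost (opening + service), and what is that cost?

For any fixed open set, each user region goes to its cheapest open site; total = fixed + service.
{A, B}: P→A 27, Q→B 102, R→B 98, S→A 30, T→A 48. Service 305; fixed 108; total 413.
{A, C}: P→A 27, Q→C 68, R→C 112, S→A 30, T→A 48. Service 285; fixed 137; total 422.
{A, B, D}: service 305 + fixed 128 = 433
{A, B, C, D}: P→A 27, Q→C 68, R→B 98, S→A 30, T→A 48. Service 271; fixed 193; total 464.
(All 15 nonempty subsets were checked; A and B is lowest.)

Open A and B; minimum total cost 413.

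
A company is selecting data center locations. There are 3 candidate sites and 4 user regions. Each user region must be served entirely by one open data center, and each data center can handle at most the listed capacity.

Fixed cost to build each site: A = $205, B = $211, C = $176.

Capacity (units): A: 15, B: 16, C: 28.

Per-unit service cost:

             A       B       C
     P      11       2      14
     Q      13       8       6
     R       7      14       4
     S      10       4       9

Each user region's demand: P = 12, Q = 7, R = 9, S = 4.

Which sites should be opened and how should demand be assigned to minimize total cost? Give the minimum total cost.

Minimum total cost: 505

Open {B, C}: P→B 2·12=24, Q→C 6·7=42, R→C 4·9=36, S→B 4·4=16.
Loads: B carries 16/16, C carries 16/28. Service 118; fixed 387; total 505.
Next best feasible plan costs 525.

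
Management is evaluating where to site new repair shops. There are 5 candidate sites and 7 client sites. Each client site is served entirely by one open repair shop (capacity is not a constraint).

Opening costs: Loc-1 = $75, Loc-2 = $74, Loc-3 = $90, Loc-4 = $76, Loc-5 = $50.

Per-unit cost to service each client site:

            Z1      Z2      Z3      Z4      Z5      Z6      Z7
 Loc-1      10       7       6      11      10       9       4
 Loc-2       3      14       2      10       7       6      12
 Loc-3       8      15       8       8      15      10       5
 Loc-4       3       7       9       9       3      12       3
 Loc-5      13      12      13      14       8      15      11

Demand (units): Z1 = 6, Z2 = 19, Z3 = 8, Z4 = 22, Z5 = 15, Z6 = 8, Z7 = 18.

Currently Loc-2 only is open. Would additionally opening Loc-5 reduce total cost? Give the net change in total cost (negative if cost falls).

Current service cost with {Loc-2}: 889.
Adding Loc-5: each client site re-picks its cheapest; new service cost 833, saving 56.
Extra fixed cost: 50. Net change = 50 − 56 = -6.
(Totals: 963 → 957.)

Yes — net change −6 (cost falls by 6).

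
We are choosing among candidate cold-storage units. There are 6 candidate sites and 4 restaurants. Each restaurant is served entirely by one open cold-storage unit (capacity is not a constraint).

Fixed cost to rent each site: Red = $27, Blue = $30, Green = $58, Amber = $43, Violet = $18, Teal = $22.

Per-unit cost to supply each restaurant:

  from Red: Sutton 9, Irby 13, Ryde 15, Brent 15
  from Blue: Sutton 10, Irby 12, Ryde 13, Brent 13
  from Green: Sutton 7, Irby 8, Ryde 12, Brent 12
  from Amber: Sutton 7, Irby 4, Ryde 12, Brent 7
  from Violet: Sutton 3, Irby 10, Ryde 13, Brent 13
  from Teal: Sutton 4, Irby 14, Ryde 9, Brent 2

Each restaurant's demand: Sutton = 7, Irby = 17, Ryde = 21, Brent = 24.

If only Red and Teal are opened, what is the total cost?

Each restaurant is assigned to its cheapest site among the open ones.
{Red, Teal}: Sutton→Teal 4·7=28, Irby→Red 13·17=221, Ryde→Teal 9·21=189, Brent→Teal 2·24=48. Service 486; fixed 49; total 535.

Total cost: 535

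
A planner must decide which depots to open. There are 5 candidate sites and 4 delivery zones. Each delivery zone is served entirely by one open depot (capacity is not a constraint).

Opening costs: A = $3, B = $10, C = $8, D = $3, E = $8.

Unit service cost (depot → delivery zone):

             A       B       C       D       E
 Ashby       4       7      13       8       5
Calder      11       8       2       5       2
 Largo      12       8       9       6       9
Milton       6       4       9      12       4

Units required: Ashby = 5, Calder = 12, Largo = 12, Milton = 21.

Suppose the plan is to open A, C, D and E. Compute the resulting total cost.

Total cost: 222

Each delivery zone is assigned to its cheapest site among the open ones.
{A, C, D, E}: Ashby→A 4·5=20, Calder→C 2·12=24, Largo→D 6·12=72, Milton→E 4·21=84. Service 200; fixed 22; total 222.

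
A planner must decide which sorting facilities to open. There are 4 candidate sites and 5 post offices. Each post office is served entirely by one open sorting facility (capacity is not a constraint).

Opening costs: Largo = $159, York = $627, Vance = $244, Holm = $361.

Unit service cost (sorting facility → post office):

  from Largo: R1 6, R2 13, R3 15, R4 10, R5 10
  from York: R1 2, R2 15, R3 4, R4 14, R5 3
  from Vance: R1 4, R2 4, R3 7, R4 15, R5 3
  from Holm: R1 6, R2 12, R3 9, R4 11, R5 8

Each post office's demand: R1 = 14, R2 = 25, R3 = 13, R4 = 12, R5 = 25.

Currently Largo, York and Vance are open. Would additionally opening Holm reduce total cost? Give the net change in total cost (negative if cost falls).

No — net change +361 (cost rises by 361).

Current service cost with {Largo, York, Vance}: 375.
Adding Holm: each post office re-picks its cheapest; new service cost 375, saving 0.
Extra fixed cost: 361. Net change = 361 − 0 = 361.
(Totals: 1405 → 1766.)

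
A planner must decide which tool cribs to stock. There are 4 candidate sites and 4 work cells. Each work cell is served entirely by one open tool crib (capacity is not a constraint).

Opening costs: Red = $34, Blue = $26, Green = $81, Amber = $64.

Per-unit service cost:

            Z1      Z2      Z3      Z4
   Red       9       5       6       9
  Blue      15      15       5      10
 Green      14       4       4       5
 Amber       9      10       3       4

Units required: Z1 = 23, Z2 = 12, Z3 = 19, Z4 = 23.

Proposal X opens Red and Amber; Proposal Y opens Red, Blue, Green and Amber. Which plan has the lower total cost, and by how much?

Proposal X is cheaper by 95.

Proposal X: {Red, Amber}: Z1→Red 9·23=207, Z2→Red 5·12=60, Z3→Amber 3·19=57, Z4→Amber 4·23=92. Service 416; fixed 98; total 514.
Proposal Y: {Red, Blue, Green, Amber}: Z1→Red 9·23=207, Z2→Green 4·12=48, Z3→Amber 3·19=57, Z4→Amber 4·23=92. Service 404; fixed 205; total 609.
Difference: |514 − 609| = 95.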